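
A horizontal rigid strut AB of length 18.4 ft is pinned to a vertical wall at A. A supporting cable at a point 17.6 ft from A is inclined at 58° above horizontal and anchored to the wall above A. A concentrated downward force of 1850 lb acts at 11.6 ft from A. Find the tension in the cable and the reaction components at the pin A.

T = 1438 lb, A_x = 761.9 lb, A_y = 630.7 lb

ΣM about A: T·sin58°·17.6 − 1850·11.6 = 0 → T = 21460/(17.6·0.848048) = 1437.79 ≈ 1438 lb.
ΣF_x = 0: A_x − T·cos58° = 0 → A_x = 1437.79 × 0.529919 = 761.9 lb.
ΣF_y = 0: A_y + T·sin58° − 1850 = 0 → A_y = 1850 − 1437.79 × 0.848048 = 630.7 lb.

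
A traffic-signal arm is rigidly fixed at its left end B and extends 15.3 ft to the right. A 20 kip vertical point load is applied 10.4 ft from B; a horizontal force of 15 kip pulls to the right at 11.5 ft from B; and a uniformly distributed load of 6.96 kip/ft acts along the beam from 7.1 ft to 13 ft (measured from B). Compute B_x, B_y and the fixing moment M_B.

B_x = -15.00 kip, B_y = 61.06 kip, M_B = 620.7 kip·ft

Resultant of the distributed load: 6.96 × 5.9 = 41.064 kip at 10.05 ft from B.
ΣF_x = 0: B_x + 15 = 0 → B_x = -15.00 kip.
ΣF_y = 0: B_y − 20 − 6.96·5.9 = 0 → B_y = 61.06 kip.
ΣM about B: M_B − 20·10.4 − (6.96·5.9)·10.05 = 0 → M_B = 620.7 kip·ft.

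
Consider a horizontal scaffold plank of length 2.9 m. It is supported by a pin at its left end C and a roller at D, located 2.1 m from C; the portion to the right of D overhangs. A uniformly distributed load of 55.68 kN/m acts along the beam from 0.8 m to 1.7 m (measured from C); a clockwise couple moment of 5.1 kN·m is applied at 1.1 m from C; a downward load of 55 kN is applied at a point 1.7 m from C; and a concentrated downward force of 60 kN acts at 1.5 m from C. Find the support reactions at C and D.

C_x = 0, C_y = 45.47 kN, D_y = 119.6 kN

Resultant of the distributed load: 55.68 × 0.9 = 50.112 kN at 1.25 m from C.
ΣM about C: D_y·2.1 − (55.68·0.9)·1.25 − 5.1 − 55·1.7 − 60·1.5 = 0 → D_y = 251.24/2.1 = 119.638 ≈ 119.6 kN.
ΣF_y = 0: C_y + 119.638 − 55.68·0.9 − 55 − 60 = 0 → C_y = 45.47 kN.
ΣF_x = 0: no horizontal applied forces, so C_x = 0.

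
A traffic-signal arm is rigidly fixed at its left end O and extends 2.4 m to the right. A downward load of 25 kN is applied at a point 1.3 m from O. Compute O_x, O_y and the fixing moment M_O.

ΣF_x = 0: O_x = 0.
ΣF_y = 0: O_y − 25 = 0 → O_y = 25.00 kN.
ΣM about O: M_O − 25·1.3 = 0 → M_O = 32.50 kN·m.

O_x = 0, O_y = 25.00 kN, M_O = 32.50 kN·m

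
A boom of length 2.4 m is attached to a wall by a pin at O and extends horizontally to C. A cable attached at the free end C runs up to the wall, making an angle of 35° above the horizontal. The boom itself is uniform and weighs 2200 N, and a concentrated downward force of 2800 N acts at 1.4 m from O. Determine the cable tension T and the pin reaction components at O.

T = 4765 N, O_x = 3904 N, O_y = 2267 N

ΣM about O: T·sin35°·2.4 − 2200·1.2 − 2800·1.4 = 0 → T = 6560/(2.4·0.573576) = 4765.42 ≈ 4765 N.
ΣF_x = 0: O_x − T·cos35° = 0 → O_x = 4765.42 × 0.819152 = 3904 N.
ΣF_y = 0: O_y + T·sin35° − 2200 − 2800 = 0 → O_y = 5000 − 4765.42 × 0.573576 = 2267 N.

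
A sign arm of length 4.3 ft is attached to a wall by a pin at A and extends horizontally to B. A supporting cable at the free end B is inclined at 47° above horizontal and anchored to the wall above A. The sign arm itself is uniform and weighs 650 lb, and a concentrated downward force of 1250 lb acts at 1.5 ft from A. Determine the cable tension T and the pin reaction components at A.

T = 1041 lb, A_x = 709.7 lb, A_y = 1139 lb

ΣM about A: T·sin47°·4.3 − 650·2.15 − 1250·1.5 = 0 → T = 3272.5/(4.3·0.731354) = 1040.6 ≈ 1041 lb.
ΣF_x = 0: A_x − T·cos47° = 0 → A_x = 1040.6 × 0.681998 = 709.7 lb.
ΣF_y = 0: A_y + T·sin47° − 650 − 1250 = 0 → A_y = 1900 − 1040.6 × 0.731354 = 1139 lb.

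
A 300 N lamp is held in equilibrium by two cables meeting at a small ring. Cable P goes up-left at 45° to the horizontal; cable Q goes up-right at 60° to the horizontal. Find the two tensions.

T_P = 155.3 N, T_Q = 219.6 N

ΣF_x = 0: −T_P·cos45° + T_Q·cos60° = 0 → T_Q = 1.41421·T_P.
ΣF_y = 0: T_P·sin45° + T_Q·sin60° = 300.
Substitute: T_P·(0.707107 + 1.41421·0.866025) = 300 → T_P = 155.292 ≈ 155.3 N.
Then T_Q = 1.41421 × 155.292 = 219.6 N.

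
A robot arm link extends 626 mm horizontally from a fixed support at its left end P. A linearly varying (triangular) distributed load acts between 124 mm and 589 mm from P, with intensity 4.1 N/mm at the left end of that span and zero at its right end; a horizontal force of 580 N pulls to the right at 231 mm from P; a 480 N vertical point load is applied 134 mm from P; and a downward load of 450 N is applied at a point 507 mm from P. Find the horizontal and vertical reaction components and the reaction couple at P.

P_x = -580.0 N, P_y = 1883 N, M_P = 558400 N·mm

Resultant of the triangular load: ½ × 4.1 × 465 = 953.25 N, acting at 279 mm from P (one-third of the span from the peak).
ΣF_x = 0: P_x + 580 = 0 → P_x = -580.0 N.
ΣF_y = 0: P_y − ½·4.1·465 − 480 − 450 = 0 → P_y = 1883 N.
ΣM about P: M_P − (½·4.1·465)·279 − 480·134 − 450·507 = 0 → M_P = 558400 N·mm.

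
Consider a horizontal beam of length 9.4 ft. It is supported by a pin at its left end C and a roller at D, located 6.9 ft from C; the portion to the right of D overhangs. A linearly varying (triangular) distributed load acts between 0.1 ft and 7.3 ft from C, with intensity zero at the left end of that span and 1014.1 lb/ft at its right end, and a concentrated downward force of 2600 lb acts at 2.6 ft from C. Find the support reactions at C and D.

Resultant of the triangular load: ½ × 1014.1 × 7.2 = 3650.76 lb, acting at 4.9 ft from C (one-third of the span from the peak).
ΣM about C: D_y·6.9 − (½·1014.1·7.2)·4.9 − 2600·2.6 = 0 → D_y = 24648.724/6.9 = 3572.28 ≈ 3572 lb.
ΣF_y = 0: C_y + 3572.28 − ½·1014.1·7.2 − 2600 = 0 → C_y = 2678 lb.
ΣF_x = 0: no horizontal applied forces, so C_x = 0.

C_x = 0, C_y = 2678 lb, D_y = 3572 lb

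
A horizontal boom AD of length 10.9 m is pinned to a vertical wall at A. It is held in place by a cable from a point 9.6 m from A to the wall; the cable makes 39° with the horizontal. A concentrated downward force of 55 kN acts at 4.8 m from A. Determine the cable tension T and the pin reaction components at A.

ΣM about A: T·sin39°·9.6 − 55·4.8 = 0 → T = 264/(9.6·0.62932) = 43.698 ≈ 43.70 kN.
ΣF_x = 0: A_x − T·cos39° = 0 → A_x = 43.698 × 0.777146 = 33.96 kN.
ΣF_y = 0: A_y + T·sin39° − 55 = 0 → A_y = 55 − 43.698 × 0.62932 = 27.50 kN.

T = 43.70 kN, A_x = 33.96 kN, A_y = 27.50 kN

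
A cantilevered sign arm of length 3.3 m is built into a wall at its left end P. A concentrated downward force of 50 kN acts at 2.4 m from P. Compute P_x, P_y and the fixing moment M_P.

P_x = 0, P_y = 50.00 kN, M_P = 120.0 kN·m

ΣF_x = 0: P_x = 0.
ΣF_y = 0: P_y − 50 = 0 → P_y = 50.00 kN.
ΣM about P: M_P − 50·2.4 = 0 → M_P = 120.0 kN·m.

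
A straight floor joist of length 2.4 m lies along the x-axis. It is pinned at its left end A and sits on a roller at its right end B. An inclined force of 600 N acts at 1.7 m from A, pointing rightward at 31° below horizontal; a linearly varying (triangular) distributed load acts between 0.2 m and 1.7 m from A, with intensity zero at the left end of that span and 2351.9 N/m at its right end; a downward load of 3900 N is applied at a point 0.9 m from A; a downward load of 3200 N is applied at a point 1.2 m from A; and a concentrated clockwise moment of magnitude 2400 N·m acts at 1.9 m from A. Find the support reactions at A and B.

A_x = -514.3 N, A_y = 4010 N, B_y = 5163 N

Resultant of the triangular load: ½ × 2351.9 × 1.5 = 1763.925 N, acting at 1.2 m from A (one-third of the span from the peak).
Taking moments about A: B_y·2.4 − 600·sin31°·1.7 − (½·2351.9·1.5)·1.2 − 3900·0.9 − 3200·1.2 − 2400 = 0 → B_y = 12392/2.4 = 5163.33 ≈ 5163 N.
ΣF_y = 0: A_y + 5163.33 − 600·sin31° − ½·2351.9·1.5 − 3900 − 3200 = 0 → A_y = 4010 N.
ΣF_x = 0: A_x + 600·cos31° = 0 → A_x = -514.3 N.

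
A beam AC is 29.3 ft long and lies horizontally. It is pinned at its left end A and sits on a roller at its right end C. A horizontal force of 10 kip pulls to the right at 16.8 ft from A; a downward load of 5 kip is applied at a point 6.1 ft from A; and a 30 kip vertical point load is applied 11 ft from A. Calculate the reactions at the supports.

Taking moments about A: C_y·29.3 − 5·6.1 − 30·11 = 0 → C_y = 360.5/29.3 = 12.3038 ≈ 12.30 kip.
ΣF_y = 0: A_y + 12.3038 − 5 − 30 = 0 → A_y = 22.70 kip.
ΣF_x = 0: A_x + 10 = 0 → A_x = -10.00 kip.

A_x = -10.00 kip, A_y = 22.70 kip, C_y = 12.30 kip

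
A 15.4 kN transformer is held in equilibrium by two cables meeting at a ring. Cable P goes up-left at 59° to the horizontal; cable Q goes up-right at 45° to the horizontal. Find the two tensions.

T_P = 11.22 kN, T_Q = 8.174 kN

ΣF_x = 0: −T_P·cos59° + T_Q·cos45° = 0 → T_Q = 0.728374·T_P.
ΣF_y = 0: T_P·sin59° + T_Q·sin45° = 15.4.
Substitute: T_P·(0.857167 + 0.728374·0.707107) = 15.4 → T_P = 11.2228 ≈ 11.22 kN.
Then T_Q = 0.728374 × 11.2228 = 8.174 kN.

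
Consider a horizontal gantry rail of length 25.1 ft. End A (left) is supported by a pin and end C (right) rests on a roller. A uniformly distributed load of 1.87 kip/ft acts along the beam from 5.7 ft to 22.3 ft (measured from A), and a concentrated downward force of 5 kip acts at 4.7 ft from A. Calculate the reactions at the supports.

A_x = 0, A_y = 17.79 kip, C_y = 18.25 kip

Resultant of the distributed load: 1.87 × 16.6 = 31.042 kip at 14 ft from A.
ΣM about A: C_y·25.1 − (1.87·16.6)·14 − 5·4.7 = 0 → C_y = 458.088/25.1 = 18.2505 ≈ 18.25 kip.
ΣF_y = 0: A_y + 18.2505 − 1.87·16.6 − 5 = 0 → A_y = 17.79 kip.
ΣF_x = 0: no horizontal applied forces, so A_x = 0.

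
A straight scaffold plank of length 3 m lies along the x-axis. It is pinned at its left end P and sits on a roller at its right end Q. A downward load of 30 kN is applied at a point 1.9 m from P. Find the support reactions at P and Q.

ΣM about P: Q_y·3 − 30·1.9 = 0 → Q_y = 57/3 = 19.00 kN.
ΣF_y = 0: P_y + 19 − 30 = 0 → P_y = 11.00 kN.
ΣF_x = 0: no horizontal applied forces, so P_x = 0.

P_x = 0, P_y = 11.00 kN, Q_y = 19.00 kN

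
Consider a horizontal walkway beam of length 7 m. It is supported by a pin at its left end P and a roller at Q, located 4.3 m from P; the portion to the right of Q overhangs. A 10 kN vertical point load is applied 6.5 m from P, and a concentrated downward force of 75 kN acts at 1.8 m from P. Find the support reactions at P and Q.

P_x = 0, P_y = 38.49 kN, Q_y = 46.51 kN

Taking moments about P: Q_y·4.3 − 10·6.5 − 75·1.8 = 0 → Q_y = 200/4.3 = 46.5116 ≈ 46.51 kN.
ΣF_y = 0: P_y + 46.5116 − 10 − 75 = 0 → P_y = 38.49 kN.
ΣF_x = 0: no horizontal applied forces, so P_x = 0.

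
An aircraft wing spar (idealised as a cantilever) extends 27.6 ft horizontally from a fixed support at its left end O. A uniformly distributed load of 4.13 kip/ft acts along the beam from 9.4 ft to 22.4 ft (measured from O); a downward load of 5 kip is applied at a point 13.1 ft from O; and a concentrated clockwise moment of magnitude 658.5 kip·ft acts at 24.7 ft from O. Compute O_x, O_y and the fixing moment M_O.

O_x = 0, O_y = 58.69 kip, M_O = 1578 kip·ft

Resultant of the distributed load: 4.13 × 13 = 53.69 kip at 15.9 ft from O.
ΣF_x = 0: O_x = 0.
ΣF_y = 0: O_y − 4.13·13 − 5 = 0 → O_y = 58.69 kip.
ΣM about O: M_O − (4.13·13)·15.9 − 5·13.1 − 658.5 = 0 → M_O = 1578 kip·ft.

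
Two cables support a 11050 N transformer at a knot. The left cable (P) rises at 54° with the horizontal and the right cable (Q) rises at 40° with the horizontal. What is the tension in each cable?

ΣF_x = 0: −T_P·cos54° + T_Q·cos40° = 0 → T_Q = 0.767299·T_P.
ΣF_y = 0: T_P·sin54° + T_Q·sin40° = 11050.
Substitute: T_P·(0.809017 + 0.767299·0.642788) = 11050 → T_P = 8485.46 ≈ 8485 N.
Then T_Q = 0.767299 × 8485.46 = 6511 N.

T_P = 8485 N, T_Q = 6511 N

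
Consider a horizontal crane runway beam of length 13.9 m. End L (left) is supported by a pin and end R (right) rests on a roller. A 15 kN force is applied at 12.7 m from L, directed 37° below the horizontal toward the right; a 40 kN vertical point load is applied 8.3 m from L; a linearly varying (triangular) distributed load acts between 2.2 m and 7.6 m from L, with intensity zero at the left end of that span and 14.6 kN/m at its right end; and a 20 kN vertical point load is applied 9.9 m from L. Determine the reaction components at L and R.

L_x = -11.98 kN, L_y = 45.62 kN, R_y = 62.83 kN

Resultant of the triangular load: ½ × 14.6 × 5.4 = 39.42 kN, acting at 5.8 m from L (one-third of the span from the peak).
Moments about L: R_y·13.9 − 15·sin37°·12.7 − 40·8.3 − (½·14.6·5.4)·5.8 − 20·9.9 = 0 → R_y = 873.282/13.9 = 62.826 ≈ 62.83 kN.
ΣF_y = 0: L_y + 62.826 − 15·sin37° − 40 − ½·14.6·5.4 − 20 = 0 → L_y = 45.62 kN.
ΣF_x = 0: L_x + 15·cos37° = 0 → L_x = -11.98 kN.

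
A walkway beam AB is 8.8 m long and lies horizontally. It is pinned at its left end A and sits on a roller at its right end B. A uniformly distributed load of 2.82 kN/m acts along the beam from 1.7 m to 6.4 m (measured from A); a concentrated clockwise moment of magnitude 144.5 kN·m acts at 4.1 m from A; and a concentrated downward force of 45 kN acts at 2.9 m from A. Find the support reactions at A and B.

Resultant of the distributed load: 2.82 × 4.7 = 13.254 kN at 4.05 m from A.
ΣM about A: B_y·8.8 − (2.82·4.7)·4.05 − 144.5 − 45·2.9 = 0 → B_y = 328.6787/8.8 = 37.3499 ≈ 37.35 kN.
ΣF_y = 0: A_y + 37.3499 − 2.82·4.7 − 45 = 0 → A_y = 20.90 kN.
ΣF_x = 0: no horizontal applied forces, so A_x = 0.

A_x = 0, A_y = 20.90 kN, B_y = 37.35 kN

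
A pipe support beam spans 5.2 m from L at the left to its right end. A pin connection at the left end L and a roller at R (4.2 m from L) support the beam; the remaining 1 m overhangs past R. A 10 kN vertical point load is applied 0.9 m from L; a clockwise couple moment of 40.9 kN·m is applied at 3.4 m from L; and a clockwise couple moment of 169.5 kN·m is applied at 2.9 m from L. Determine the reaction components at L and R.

L_x = 0, L_y = -42.24 kN, R_y = 52.24 kN

Moments about L: R_y·4.2 − 10·0.9 − 40.9 − 169.5 = 0 → R_y = 219.4/4.2 = 52.2381 ≈ 52.24 kN.
ΣF_y = 0: L_y + 52.2381 − 10 = 0 → L_y = -42.24 kN.
ΣF_x = 0: no horizontal applied forces, so L_x = 0.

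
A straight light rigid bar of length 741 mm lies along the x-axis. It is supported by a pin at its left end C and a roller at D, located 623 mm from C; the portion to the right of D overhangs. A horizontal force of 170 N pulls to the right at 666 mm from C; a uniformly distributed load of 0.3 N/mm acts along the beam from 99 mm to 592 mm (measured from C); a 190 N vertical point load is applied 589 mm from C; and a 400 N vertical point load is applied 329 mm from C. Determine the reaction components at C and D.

Resultant of the distributed load: 0.3 × 493 = 147.9 N at 345.5 mm from C.
ΣM about C: D_y·623 − (0.3·493)·345.5 − 190·589 − 400·329 = 0 → D_y = 294609.45/623 = 472.888 ≈ 472.9 N.
ΣF_y = 0: C_y + 472.888 − 0.3·493 − 190 − 400 = 0 → C_y = 265.0 N.
ΣF_x = 0: C_x + 170 = 0 → C_x = -170.0 N.

C_x = -170.0 N, C_y = 265.0 N, D_y = 472.9 N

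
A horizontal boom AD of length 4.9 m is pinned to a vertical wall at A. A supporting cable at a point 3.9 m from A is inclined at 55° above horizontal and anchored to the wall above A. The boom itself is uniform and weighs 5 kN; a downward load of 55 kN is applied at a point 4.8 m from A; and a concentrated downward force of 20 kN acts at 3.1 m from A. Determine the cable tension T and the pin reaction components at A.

ΣM about A: T·sin55°·3.9 − 5·2.45 − 55·4.8 − 20·3.1 = 0 → T = 338.25/(3.9·0.819152) = 105.879 ≈ 105.9 kN.
ΣF_x = 0: A_x − T·cos55° = 0 → A_x = 105.879 × 0.573576 = 60.73 kN.
ΣF_y = 0: A_y + T·sin55° − 5 − 55 − 20 = 0 → A_y = 80 − 105.879 × 0.819152 = -6.731 kN.

T = 105.9 kN, A_x = 60.73 kN, A_y = -6.731 kN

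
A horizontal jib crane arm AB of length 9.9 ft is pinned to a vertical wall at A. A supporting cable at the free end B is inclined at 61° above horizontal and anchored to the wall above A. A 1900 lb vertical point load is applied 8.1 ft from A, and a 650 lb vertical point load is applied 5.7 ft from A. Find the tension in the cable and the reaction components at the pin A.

T = 2205 lb, A_x = 1069 lb, A_y = 621.2 lb

ΣM about A: T·sin61°·9.9 − 1900·8.1 − 650·5.7 = 0 → T = 19095/(9.9·0.87462) = 2205.29 ≈ 2205 lb.
ΣF_x = 0: A_x − T·cos61° = 0 → A_x = 2205.29 × 0.48481 = 1069 lb.
ΣF_y = 0: A_y + T·sin61° − 1900 − 650 = 0 → A_y = 2550 − 2205.29 × 0.87462 = 621.2 lb.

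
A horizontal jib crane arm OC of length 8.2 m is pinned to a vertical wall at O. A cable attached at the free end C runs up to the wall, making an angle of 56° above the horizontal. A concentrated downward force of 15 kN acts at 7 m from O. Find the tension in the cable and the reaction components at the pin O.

ΣM about O: T·sin56°·8.2 − 15·7 = 0 → T = 105/(8.2·0.829038) = 15.4455 ≈ 15.45 kN.
ΣF_x = 0: O_x − T·cos56° = 0 → O_x = 15.4455 × 0.559193 = 8.637 kN.
ΣF_y = 0: O_y + T·sin56° − 15 = 0 → O_y = 15 − 15.4455 × 0.829038 = 2.195 kN.

T = 15.45 kN, O_x = 8.637 kN, O_y = 2.195 kN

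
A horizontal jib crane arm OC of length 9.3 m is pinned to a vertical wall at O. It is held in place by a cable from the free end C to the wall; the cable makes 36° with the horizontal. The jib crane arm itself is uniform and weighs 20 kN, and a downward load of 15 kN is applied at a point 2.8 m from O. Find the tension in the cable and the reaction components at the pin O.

ΣM about O: T·sin36°·9.3 − 20·4.65 − 15·2.8 = 0 → T = 135/(9.3·0.587785) = 24.6963 ≈ 24.70 kN.
ΣF_x = 0: O_x − T·cos36° = 0 → O_x = 24.6963 × 0.809017 = 19.98 kN.
ΣF_y = 0: O_y + T·sin36° − 20 − 15 = 0 → O_y = 35 − 24.6963 × 0.587785 = 20.48 kN.

T = 24.70 kN, O_x = 19.98 kN, O_y = 20.48 kN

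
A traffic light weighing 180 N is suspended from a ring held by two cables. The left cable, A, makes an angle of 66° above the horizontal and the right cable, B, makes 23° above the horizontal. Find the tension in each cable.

ΣF_x = 0: −T_A·cos66° + T_B·cos23° = 0 → T_B = 0.441863·T_A.
ΣF_y = 0: T_A·sin66° + T_B·sin23° = 180.
Substitute: T_A·(0.913545 + 0.441863·0.390731) = 180 → T_A = 165.716 ≈ 165.7 N.
Then T_B = 0.441863 × 165.716 = 73.22 N.

T_A = 165.7 N, T_B = 73.22 N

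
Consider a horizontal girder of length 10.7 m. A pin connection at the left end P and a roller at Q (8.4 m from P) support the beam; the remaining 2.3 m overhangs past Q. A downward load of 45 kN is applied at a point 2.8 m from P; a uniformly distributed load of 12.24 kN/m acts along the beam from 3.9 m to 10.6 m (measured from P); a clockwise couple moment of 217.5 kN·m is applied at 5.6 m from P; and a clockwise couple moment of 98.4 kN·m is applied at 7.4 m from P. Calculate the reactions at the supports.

P_x = 0, P_y = 3.620 kN, Q_y = 123.4 kN

Resultant of the distributed load: 12.24 × 6.7 = 82.008 kN at 7.25 m from P.
ΣM about P: Q_y·8.4 − 45·2.8 − (12.24·6.7)·7.25 − 217.5 − 98.4 = 0 → Q_y = 1036.458/8.4 = 123.388 ≈ 123.4 kN.
ΣF_y = 0: P_y + 123.388 − 45 − 12.24·6.7 = 0 → P_y = 3.620 kN.
ΣF_x = 0: no horizontal applied forces, so P_x = 0.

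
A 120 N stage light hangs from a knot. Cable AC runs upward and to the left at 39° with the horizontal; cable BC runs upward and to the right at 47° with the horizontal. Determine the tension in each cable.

T_AC = 82.04 N, T_BC = 93.49 N

ΣF_x = 0: −T_AC·cos39° + T_BC·cos47° = 0 → T_BC = 1.13951·T_AC.
ΣF_y = 0: T_AC·sin39° + T_BC·sin47° = 120.
Substitute: T_AC·(0.62932 + 1.13951·0.731354) = 120 → T_AC = 82.0398 ≈ 82.04 N.
Then T_BC = 1.13951 × 82.0398 = 93.49 N.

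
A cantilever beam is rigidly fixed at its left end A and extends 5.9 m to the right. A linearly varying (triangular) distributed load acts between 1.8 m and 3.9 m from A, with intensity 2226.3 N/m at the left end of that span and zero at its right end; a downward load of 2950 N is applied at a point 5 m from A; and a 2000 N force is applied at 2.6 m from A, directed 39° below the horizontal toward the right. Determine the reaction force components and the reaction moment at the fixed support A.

A_x = -1554 N, A_y = 6546 N, M_A = 23870 N·m

Resultant of the triangular load: ½ × 2226.3 × 2.1 = 2337.615 N, acting at 2.5 m from A (one-third of the span from the peak).
ΣF_x = 0: A_x + 2000·cos39° = 0 → A_x = -1554 N.
ΣF_y = 0: A_y − ½·2226.3·2.1 − 2950 − 2000·sin39° = 0 → A_y = 6546 N.
ΣM about A: M_A − (½·2226.3·2.1)·2.5 − 2950·5 − 2000·sin39°·2.6 = 0 → M_A = 23870 N·m.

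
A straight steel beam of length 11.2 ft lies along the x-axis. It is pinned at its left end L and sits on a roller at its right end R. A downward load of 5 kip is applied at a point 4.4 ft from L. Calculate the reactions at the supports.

Moments about L: R_y·11.2 − 5·4.4 = 0 → R_y = 22/11.2 = 1.96429 ≈ 1.964 kip.
ΣF_y = 0: L_y + 1.96429 − 5 = 0 → L_y = 3.036 kip.
ΣF_x = 0: no horizontal applied forces, so L_x = 0.

L_x = 0, L_y = 3.036 kip, R_y = 1.964 kip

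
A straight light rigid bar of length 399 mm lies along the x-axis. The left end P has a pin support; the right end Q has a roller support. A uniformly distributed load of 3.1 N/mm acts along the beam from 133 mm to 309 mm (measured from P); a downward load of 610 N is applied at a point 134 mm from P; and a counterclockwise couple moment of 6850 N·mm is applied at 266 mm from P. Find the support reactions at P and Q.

Resultant of the distributed load: 3.1 × 176 = 545.6 N at 221 mm from P.
Moments about P: Q_y·399 − (3.1·176)·221 − 610·134 + 6850 = 0 → Q_y = 195467.6/399 = 489.894 ≈ 489.9 N.
ΣF_y = 0: P_y + 489.894 − 3.1·176 − 610 = 0 → P_y = 665.7 N.
ΣF_x = 0: no horizontal applied forces, so P_x = 0.

P_x = 0, P_y = 665.7 N, Q_y = 489.9 N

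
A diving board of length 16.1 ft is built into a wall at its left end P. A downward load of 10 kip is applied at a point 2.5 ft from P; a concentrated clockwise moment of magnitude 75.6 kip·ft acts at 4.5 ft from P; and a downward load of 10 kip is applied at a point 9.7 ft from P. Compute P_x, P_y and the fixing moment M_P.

P_x = 0, P_y = 20.00 kip, M_P = 197.6 kip·ft

ΣF_x = 0: P_x = 0.
ΣF_y = 0: P_y − 10 − 10 = 0 → P_y = 20.00 kip.
ΣM about P: M_P − 10·2.5 − 75.6 − 10·9.7 = 0 → M_P = 197.6 kip·ft.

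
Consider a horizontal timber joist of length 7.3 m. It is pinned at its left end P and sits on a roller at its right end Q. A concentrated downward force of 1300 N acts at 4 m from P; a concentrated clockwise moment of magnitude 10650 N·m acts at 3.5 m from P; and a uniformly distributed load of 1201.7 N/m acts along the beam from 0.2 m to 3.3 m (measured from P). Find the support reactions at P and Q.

Resultant of the distributed load: 1201.7 × 3.1 = 3725.27 N at 1.75 m from P.
Taking moments about P: Q_y·7.3 − 1300·4 − 10650 − (1201.7·3.1)·1.75 = 0 → Q_y = 22369.2225/7.3 = 3064.28 ≈ 3064 N.
ΣF_y = 0: P_y + 3064.28 − 1300 − 1201.7·3.1 = 0 → P_y = 1961 N.
ΣF_x = 0: no horizontal applied forces, so P_x = 0.

P_x = 0, P_y = 1961 N, Q_y = 3064 N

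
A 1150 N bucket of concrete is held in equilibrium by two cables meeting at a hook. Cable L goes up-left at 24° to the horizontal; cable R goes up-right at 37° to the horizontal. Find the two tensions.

ΣF_x = 0: −T_L·cos24° + T_R·cos37° = 0 → T_R = 1.14388·T_L.
ΣF_y = 0: T_L·sin24° + T_R·sin37° = 1150.
Substitute: T_L·(0.406737 + 1.14388·0.601815) = 1150 → T_L = 1050.09 ≈ 1050 N.
Then T_R = 1.14388 × 1050.09 = 1201 N.

T_L = 1050 N, T_R = 1201 N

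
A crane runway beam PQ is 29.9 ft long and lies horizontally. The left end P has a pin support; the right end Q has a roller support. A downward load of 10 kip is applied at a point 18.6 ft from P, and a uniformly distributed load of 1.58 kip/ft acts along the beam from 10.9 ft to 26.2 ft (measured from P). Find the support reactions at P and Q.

Resultant of the distributed load: 1.58 × 15.3 = 24.174 kip at 18.55 ft from P.
Taking moments about P: Q_y·29.9 − 10·18.6 − (1.58·15.3)·18.55 = 0 → Q_y = 634.4277/29.9 = 21.2183 ≈ 21.22 kip.
ΣF_y = 0: P_y + 21.2183 − 10 − 1.58·15.3 = 0 → P_y = 12.96 kip.
ΣF_x = 0: no horizontal applied forces, so P_x = 0.

P_x = 0, P_y = 12.96 kip, Q_y = 21.22 kip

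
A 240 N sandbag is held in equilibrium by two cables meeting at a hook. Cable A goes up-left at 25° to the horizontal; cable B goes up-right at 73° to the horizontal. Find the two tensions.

T_A = 70.86 N, T_B = 219.7 N

ΣF_x = 0: −T_A·cos25° + T_B·cos73° = 0 → T_B = 3.09985·T_A.
ΣF_y = 0: T_A·sin25° + T_B·sin73° = 240.
Substitute: T_A·(0.422618 + 3.09985·0.956305) = 240 → T_A = 70.8587 ≈ 70.86 N.
Then T_B = 3.09985 × 70.8587 = 219.7 N.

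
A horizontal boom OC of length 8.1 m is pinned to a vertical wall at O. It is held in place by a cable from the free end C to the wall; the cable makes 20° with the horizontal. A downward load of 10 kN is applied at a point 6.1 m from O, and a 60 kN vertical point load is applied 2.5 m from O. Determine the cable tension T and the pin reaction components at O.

T = 76.16 kN, O_x = 71.57 kN, O_y = 43.95 kN

ΣM about O: T·sin20°·8.1 − 10·6.1 − 60·2.5 = 0 → T = 211/(8.1·0.34202) = 76.1633 ≈ 76.16 kN.
ΣF_x = 0: O_x − T·cos20° = 0 → O_x = 76.1633 × 0.939693 = 71.57 kN.
ΣF_y = 0: O_y + T·sin20° − 10 − 60 = 0 → O_y = 70 − 76.1633 × 0.34202 = 43.95 kN.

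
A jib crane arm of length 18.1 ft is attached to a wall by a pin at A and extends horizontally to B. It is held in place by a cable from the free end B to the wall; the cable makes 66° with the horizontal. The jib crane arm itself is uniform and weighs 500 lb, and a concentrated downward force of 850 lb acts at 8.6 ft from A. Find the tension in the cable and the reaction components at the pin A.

T = 715.7 lb, A_x = 291.1 lb, A_y = 696.1 lb

ΣM about A: T·sin66°·18.1 − 500·9.05 − 850·8.6 = 0 → T = 11835/(18.1·0.913545) = 715.747 ≈ 715.7 lb.
ΣF_x = 0: A_x − T·cos66° = 0 → A_x = 715.747 × 0.406737 = 291.1 lb.
ΣF_y = 0: A_y + T·sin66° − 500 − 850 = 0 → A_y = 1350 − 715.747 × 0.913545 = 696.1 lb.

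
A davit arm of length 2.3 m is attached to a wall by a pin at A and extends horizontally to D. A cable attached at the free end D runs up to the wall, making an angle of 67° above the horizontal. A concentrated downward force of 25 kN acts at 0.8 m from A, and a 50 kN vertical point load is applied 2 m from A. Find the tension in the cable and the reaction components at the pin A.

ΣM about A: T·sin67°·2.3 − 25·0.8 − 50·2 = 0 → T = 120/(2.3·0.920505) = 56.6797 ≈ 56.68 kN.
ΣF_x = 0: A_x − T·cos67° = 0 → A_x = 56.6797 × 0.390731 = 22.15 kN.
ΣF_y = 0: A_y + T·sin67° − 25 − 50 = 0 → A_y = 75 − 56.6797 × 0.920505 = 22.83 kN.

T = 56.68 kN, A_x = 22.15 kN, A_y = 22.83 kN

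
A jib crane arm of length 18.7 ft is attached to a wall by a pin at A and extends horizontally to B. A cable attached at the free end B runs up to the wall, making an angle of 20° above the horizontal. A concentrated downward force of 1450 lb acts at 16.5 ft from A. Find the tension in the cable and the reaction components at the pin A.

T = 3741 lb, A_x = 3515 lb, A_y = 170.6 lb

ΣM about A: T·sin20°·18.7 − 1450·16.5 = 0 → T = 23925/(18.7·0.34202) = 3740.75 ≈ 3741 lb.
ΣF_x = 0: A_x − T·cos20° = 0 → A_x = 3740.75 × 0.939693 = 3515 lb.
ΣF_y = 0: A_y + T·sin20° − 1450 = 0 → A_y = 1450 − 3740.75 × 0.34202 = 170.6 lb.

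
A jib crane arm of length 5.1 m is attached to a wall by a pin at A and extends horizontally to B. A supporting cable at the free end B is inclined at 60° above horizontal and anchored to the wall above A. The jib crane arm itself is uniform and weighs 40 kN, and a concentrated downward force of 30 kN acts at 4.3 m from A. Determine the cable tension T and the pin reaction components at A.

T = 52.30 kN, A_x = 26.15 kN, A_y = 24.71 kN

ΣM about A: T·sin60°·5.1 − 40·2.55 − 30·4.3 = 0 → T = 231/(5.1·0.866025) = 52.3012 ≈ 52.30 kN.
ΣF_x = 0: A_x − T·cos60° = 0 → A_x = 52.3012 × 0.5 = 26.15 kN.
ΣF_y = 0: A_y + T·sin60° − 40 − 30 = 0 → A_y = 70 − 52.3012 × 0.866025 = 24.71 kN.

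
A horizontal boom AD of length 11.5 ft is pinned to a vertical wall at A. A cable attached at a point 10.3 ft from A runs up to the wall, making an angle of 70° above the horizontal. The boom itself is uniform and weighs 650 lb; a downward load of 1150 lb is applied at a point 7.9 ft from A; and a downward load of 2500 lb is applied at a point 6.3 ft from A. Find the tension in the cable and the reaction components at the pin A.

ΣM about A: T·sin70°·10.3 − 650·5.75 − 1150·7.9 − 2500·6.3 = 0 → T = 28572.5/(10.3·0.939693) = 2952.06 ≈ 2952 lb.
ΣF_x = 0: A_x − T·cos70° = 0 → A_x = 2952.06 × 0.34202 = 1010 lb.
ΣF_y = 0: A_y + T·sin70° − 650 − 1150 − 2500 = 0 → A_y = 4300 − 2952.06 × 0.939693 = 1526 lb.

T = 2952 lb, A_x = 1010 lb, A_y = 1526 lb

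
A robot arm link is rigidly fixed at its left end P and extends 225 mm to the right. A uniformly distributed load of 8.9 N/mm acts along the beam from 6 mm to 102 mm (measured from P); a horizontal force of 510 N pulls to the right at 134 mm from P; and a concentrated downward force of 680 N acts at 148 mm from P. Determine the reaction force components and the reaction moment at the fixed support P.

P_x = -510.0 N, P_y = 1534 N, M_P = 146800 N·mm

Resultant of the distributed load: 8.9 × 96 = 854.4 N at 54 mm from P.
ΣF_x = 0: P_x + 510 = 0 → P_x = -510.0 N.
ΣF_y = 0: P_y − 8.9·96 − 680 = 0 → P_y = 1534 N.
ΣM about P: M_P − (8.9·96)·54 − 680·148 = 0 → M_P = 146800 N·mm.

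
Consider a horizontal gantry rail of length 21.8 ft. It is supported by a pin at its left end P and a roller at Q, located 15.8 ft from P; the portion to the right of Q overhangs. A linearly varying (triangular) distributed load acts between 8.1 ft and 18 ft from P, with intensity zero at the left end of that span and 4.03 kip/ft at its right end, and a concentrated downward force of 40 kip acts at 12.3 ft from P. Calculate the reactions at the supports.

P_x = 0, P_y = 10.25 kip, Q_y = 49.70 kip

Resultant of the triangular load: ½ × 4.03 × 9.9 = 19.9485 kip, acting at 14.7 ft from P (one-third of the span from the peak).
Moments about P: Q_y·15.8 − (½·4.03·9.9)·14.7 − 40·12.3 = 0 → Q_y = 785.24295/15.8 = 49.6989 ≈ 49.70 kip.
ΣF_y = 0: P_y + 49.6989 − ½·4.03·9.9 − 40 = 0 → P_y = 10.25 kip.
ΣF_x = 0: no horizontal applied forces, so P_x = 0.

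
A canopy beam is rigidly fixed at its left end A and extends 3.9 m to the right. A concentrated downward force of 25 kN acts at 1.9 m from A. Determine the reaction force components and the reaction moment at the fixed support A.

ΣF_x = 0: A_x = 0.
ΣF_y = 0: A_y − 25 = 0 → A_y = 25.00 kN.
ΣM about A: M_A − 25·1.9 = 0 → M_A = 47.50 kN·m.

A_x = 0, A_y = 25.00 kN, M_A = 47.50 kN·m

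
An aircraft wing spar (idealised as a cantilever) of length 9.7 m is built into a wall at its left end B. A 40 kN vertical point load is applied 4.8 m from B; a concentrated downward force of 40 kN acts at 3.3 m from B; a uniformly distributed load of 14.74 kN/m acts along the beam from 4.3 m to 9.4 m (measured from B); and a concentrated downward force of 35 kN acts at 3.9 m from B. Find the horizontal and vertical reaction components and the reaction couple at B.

Resultant of the distributed load: 14.74 × 5.1 = 75.174 kN at 6.85 m from B.
ΣF_x = 0: B_x = 0.
ΣF_y = 0: B_y − 40 − 40 − 14.74·5.1 − 35 = 0 → B_y = 190.2 kN.
ΣM about B: M_B − 40·4.8 − 40·3.3 − (14.74·5.1)·6.85 − 35·3.9 = 0 → M_B = 975.4 kN·m.

B_x = 0, B_y = 190.2 kN, M_B = 975.4 kN·m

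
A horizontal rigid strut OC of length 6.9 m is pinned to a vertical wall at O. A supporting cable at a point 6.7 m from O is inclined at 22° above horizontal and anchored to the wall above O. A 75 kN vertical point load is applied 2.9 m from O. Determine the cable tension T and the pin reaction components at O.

ΣM about O: T·sin22°·6.7 − 75·2.9 = 0 → T = 217.5/(6.7·0.374607) = 86.658 ≈ 86.66 kN.
ΣF_x = 0: O_x − T·cos22° = 0 → O_x = 86.658 × 0.927184 = 80.35 kN.
ΣF_y = 0: O_y + T·sin22° − 75 = 0 → O_y = 75 − 86.658 × 0.374607 = 42.54 kN.

T = 86.66 kN, O_x = 80.35 kN, O_y = 42.54 kN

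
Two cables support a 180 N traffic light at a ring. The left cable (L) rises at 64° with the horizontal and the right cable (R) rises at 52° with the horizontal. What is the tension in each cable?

ΣF_x = 0: −T_L·cos64° + T_R·cos52° = 0 → T_R = 0.712033·T_L.
ΣF_y = 0: T_L·sin64° + T_R·sin52° = 180.
Substitute: T_L·(0.898794 + 0.712033·0.788011) = 180 → T_L = 123.297 ≈ 123.3 N.
Then T_R = 0.712033 × 123.297 = 87.79 N.

T_L = 123.3 N, T_R = 87.79 N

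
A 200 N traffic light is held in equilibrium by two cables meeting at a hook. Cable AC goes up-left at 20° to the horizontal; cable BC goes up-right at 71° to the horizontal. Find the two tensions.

T_AC = 65.12 N, T_BC = 188.0 N

ΣF_x = 0: −T_AC·cos20° + T_BC·cos71° = 0 → T_BC = 2.88632·T_AC.
ΣF_y = 0: T_AC·sin20° + T_BC·sin71° = 200.
Substitute: T_AC·(0.34202 + 2.88632·0.945519) = 200 → T_AC = 65.1234 ≈ 65.12 N.
Then T_BC = 2.88632 × 65.1234 = 188.0 N.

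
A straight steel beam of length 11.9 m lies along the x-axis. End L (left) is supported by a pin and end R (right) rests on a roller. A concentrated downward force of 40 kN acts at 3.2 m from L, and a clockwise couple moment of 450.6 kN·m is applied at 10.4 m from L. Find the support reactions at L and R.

Taking moments about L: R_y·11.9 − 40·3.2 − 450.6 = 0 → R_y = 578.6/11.9 = 48.6218 ≈ 48.62 kN.
ΣF_y = 0: L_y + 48.6218 − 40 = 0 → L_y = -8.622 kN.
ΣF_x = 0: no horizontal applied forces, so L_x = 0.

L_x = 0, L_y = -8.622 kN, R_y = 48.62 kN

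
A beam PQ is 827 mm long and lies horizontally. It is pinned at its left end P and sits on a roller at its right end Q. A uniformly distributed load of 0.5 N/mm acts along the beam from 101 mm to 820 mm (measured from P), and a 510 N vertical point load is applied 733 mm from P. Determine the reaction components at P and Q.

P_x = 0, P_y = 217.3 N, Q_y = 652.2 N

Resultant of the distributed load: 0.5 × 719 = 359.5 N at 460.5 mm from P.
Moments about P: Q_y·827 − (0.5·719)·460.5 − 510·733 = 0 → Q_y = 539379.75/827 = 652.213 ≈ 652.2 N.
ΣF_y = 0: P_y + 652.213 − 0.5·719 − 510 = 0 → P_y = 217.3 N.
ΣF_x = 0: no horizontal applied forces, so P_x = 0.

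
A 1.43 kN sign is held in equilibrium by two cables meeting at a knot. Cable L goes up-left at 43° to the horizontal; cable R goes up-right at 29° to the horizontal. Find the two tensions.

ΣF_x = 0: −T_L·cos43° + T_R·cos29° = 0 → T_R = 0.836196·T_L.
ΣF_y = 0: T_L·sin43° + T_R·sin29° = 1.43.
Substitute: T_L·(0.681998 + 0.836196·0.48481) = 1.43 → T_L = 1.31507 ≈ 1.315 kN.
Then T_R = 0.836196 × 1.31507 = 1.100 kN.

T_L = 1.315 kN, T_R = 1.100 kN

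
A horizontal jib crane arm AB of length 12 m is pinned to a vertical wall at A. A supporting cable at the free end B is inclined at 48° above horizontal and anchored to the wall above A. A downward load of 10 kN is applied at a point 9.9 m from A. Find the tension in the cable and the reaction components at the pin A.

T = 11.10 kN, A_x = 7.428 kN, A_y = 1.750 kN

ΣM about A: T·sin48°·12 − 10·9.9 = 0 → T = 99/(12·0.743145) = 11.1015 ≈ 11.10 kN.
ΣF_x = 0: A_x − T·cos48° = 0 → A_x = 11.1015 × 0.669131 = 7.428 kN.
ΣF_y = 0: A_y + T·sin48° − 10 = 0 → A_y = 10 − 11.1015 × 0.743145 = 1.750 kN.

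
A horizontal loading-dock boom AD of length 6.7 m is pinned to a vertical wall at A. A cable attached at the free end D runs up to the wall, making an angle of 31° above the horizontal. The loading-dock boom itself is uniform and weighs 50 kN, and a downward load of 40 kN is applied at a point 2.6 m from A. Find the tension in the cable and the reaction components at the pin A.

ΣM about A: T·sin31°·6.7 − 50·3.35 − 40·2.6 = 0 → T = 271.5/(6.7·0.515038) = 78.6784 ≈ 78.68 kN.
ΣF_x = 0: A_x − T·cos31° = 0 → A_x = 78.6784 × 0.857167 = 67.44 kN.
ΣF_y = 0: A_y + T·sin31° − 50 − 40 = 0 → A_y = 90 − 78.6784 × 0.515038 = 49.48 kN.

T = 78.68 kN, A_x = 67.44 kN, A_y = 49.48 kN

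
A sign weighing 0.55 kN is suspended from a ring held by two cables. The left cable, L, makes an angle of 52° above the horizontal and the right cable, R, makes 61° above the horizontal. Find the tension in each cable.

T_L = 0.2897 kN, T_R = 0.3679 kN

ΣF_x = 0: −T_L·cos52° + T_R·cos61° = 0 → T_R = 1.2699·T_L.
ΣF_y = 0: T_L·sin52° + T_R·sin61° = 0.55.
Substitute: T_L·(0.788011 + 1.2699·0.87462) = 0.55 → T_L = 0.289673 ≈ 0.2897 kN.
Then T_R = 1.2699 × 0.289673 = 0.3679 kN.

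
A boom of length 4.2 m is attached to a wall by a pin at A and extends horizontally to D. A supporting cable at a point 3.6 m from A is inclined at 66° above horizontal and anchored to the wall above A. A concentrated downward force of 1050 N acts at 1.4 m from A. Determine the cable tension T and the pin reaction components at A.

T = 447.0 N, A_x = 181.8 N, A_y = 641.7 N

ΣM about A: T·sin66°·3.6 − 1050·1.4 = 0 → T = 1470/(3.6·0.913545) = 446.977 ≈ 447.0 N.
ΣF_x = 0: A_x − T·cos66° = 0 → A_x = 446.977 × 0.406737 = 181.8 N.
ΣF_y = 0: A_y + T·sin66° − 1050 = 0 → A_y = 1050 − 446.977 × 0.913545 = 641.7 N.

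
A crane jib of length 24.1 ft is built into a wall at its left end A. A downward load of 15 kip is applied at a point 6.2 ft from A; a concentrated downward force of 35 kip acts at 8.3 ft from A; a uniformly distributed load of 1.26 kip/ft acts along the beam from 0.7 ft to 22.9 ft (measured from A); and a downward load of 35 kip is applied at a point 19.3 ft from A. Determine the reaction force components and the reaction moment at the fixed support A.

Resultant of the distributed load: 1.26 × 22.2 = 27.972 kip at 11.8 ft from A.
ΣF_x = 0: A_x = 0.
ΣF_y = 0: A_y − 15 − 35 − 1.26·22.2 − 35 = 0 → A_y = 113.0 kip.
ΣM about A: M_A − 15·6.2 − 35·8.3 − (1.26·22.2)·11.8 − 35·19.3 = 0 → M_A = 1389 kip·ft.

A_x = 0, A_y = 113.0 kip, M_A = 1389 kip·ft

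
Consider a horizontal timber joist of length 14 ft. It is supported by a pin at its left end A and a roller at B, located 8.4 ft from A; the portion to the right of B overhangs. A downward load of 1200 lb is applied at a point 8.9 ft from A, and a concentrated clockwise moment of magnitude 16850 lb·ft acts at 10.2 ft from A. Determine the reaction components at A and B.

A_x = 0, A_y = -2077 lb, B_y = 3277 lb

Moments about A: B_y·8.4 − 1200·8.9 − 16850 = 0 → B_y = 27530/8.4 = 3277.38 ≈ 3277 lb.
ΣF_y = 0: A_y + 3277.38 − 1200 = 0 → A_y = -2077 lb.
ΣF_x = 0: no horizontal applied forces, so A_x = 0.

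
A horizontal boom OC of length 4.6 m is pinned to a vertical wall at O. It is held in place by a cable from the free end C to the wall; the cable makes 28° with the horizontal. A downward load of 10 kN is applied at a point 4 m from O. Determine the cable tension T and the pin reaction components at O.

T = 18.52 kN, O_x = 16.35 kN, O_y = 1.304 kN

ΣM about O: T·sin28°·4.6 − 10·4 = 0 → T = 40/(4.6·0.469472) = 18.5222 ≈ 18.52 kN.
ΣF_x = 0: O_x − T·cos28° = 0 → O_x = 18.5222 × 0.882948 = 16.35 kN.
ΣF_y = 0: O_y + T·sin28° − 10 = 0 → O_y = 10 − 18.5222 × 0.469472 = 1.304 kN.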